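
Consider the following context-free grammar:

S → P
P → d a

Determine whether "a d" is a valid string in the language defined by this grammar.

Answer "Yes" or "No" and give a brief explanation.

No - no valid derivation exists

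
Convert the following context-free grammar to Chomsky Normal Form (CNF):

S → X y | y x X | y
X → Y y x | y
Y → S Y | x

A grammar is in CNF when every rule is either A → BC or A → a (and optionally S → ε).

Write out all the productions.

TY → y; TX → x; S → y; X → y; Y → x; S → X TY; S → TY X0; X0 → TX X; X → Y X1; X1 → TY TX; Y → S Y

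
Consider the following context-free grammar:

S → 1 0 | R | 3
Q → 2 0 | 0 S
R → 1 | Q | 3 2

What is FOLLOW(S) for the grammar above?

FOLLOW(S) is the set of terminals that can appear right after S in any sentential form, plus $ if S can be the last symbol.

We compute FOLLOW(S) using the standard algorithm.
FOLLOW(S) starts with {$}.
FIRST(Q) = {0, 2}
FIRST(R) = {0, 1, 2, 3}
FIRST(S) = {0, 1, 2, 3}
FOLLOW(Q) = {$}
FOLLOW(R) = {$}
FOLLOW(S) = {$}
Therefore, FOLLOW(S) = {$}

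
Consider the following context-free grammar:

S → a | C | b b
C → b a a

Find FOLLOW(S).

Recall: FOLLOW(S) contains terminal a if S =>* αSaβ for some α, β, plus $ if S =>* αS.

We compute FOLLOW(S) using the standard algorithm.
FOLLOW(S) starts with {$}.
FIRST(C) = {b}
FIRST(S) = {a, b}
FOLLOW(C) = {$}
FOLLOW(S) = {$}
Therefore, FOLLOW(S) = {$}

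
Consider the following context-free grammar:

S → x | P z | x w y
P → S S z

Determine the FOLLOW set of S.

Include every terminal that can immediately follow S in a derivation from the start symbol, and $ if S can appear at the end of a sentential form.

We compute FOLLOW(S) using the standard algorithm.
FOLLOW(S) starts with {$}.
FIRST(P) = {x}
FIRST(S) = {x}
FOLLOW(P) = {z}
FOLLOW(S) = {$, x, z}
Therefore, FOLLOW(S) = {$, x, z}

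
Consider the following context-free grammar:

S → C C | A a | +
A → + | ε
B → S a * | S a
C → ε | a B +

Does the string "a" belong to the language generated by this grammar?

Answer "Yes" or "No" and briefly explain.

Yes - a valid derivation exists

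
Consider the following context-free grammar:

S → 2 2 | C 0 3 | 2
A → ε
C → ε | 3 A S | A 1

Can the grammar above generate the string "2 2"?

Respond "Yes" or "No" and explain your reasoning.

Yes - a valid derivation exists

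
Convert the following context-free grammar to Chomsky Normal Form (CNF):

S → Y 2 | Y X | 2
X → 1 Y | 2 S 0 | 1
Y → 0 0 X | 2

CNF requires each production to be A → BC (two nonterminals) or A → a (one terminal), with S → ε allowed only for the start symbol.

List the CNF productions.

T2 → 2; S → 2; T1 → 1; T0 → 0; X → 1; Y → 2; S → Y T2; S → Y X; X → T1 Y; X → T2 X0; X0 → S T0; Y → T0 X1; X1 → T0 X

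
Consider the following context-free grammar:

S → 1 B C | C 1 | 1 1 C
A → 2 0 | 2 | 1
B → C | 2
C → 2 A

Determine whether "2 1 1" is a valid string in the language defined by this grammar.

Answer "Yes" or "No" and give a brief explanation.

Yes - a valid derivation exists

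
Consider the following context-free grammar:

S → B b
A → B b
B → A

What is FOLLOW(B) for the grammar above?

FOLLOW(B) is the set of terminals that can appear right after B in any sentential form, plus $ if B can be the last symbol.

We compute FOLLOW(B) using the standard algorithm.
FOLLOW(S) starts with {$}.
FIRST(A) = {}
FIRST(B) = {}
FIRST(S) = {}
FOLLOW(A) = {b}
FOLLOW(B) = {b}
FOLLOW(S) = {$}
Therefore, FOLLOW(B) = {b}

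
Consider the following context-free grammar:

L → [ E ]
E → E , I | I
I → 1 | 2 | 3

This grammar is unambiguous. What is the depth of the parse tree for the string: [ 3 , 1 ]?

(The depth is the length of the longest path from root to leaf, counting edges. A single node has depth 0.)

4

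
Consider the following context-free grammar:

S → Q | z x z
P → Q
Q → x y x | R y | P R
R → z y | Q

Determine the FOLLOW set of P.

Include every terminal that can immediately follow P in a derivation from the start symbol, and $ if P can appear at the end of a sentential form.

We compute FOLLOW(P) using the standard algorithm.
FOLLOW(S) starts with {$}.
FIRST(P) = {x, z}
FIRST(Q) = {x, z}
FIRST(R) = {x, z}
FIRST(S) = {x, z}
FOLLOW(P) = {x, z}
FOLLOW(Q) = {$, x, y, z}
FOLLOW(R) = {$, x, y, z}
FOLLOW(S) = {$}
Therefore, FOLLOW(P) = {x, z}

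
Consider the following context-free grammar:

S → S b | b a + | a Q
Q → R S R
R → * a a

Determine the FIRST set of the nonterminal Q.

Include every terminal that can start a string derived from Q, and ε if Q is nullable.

We compute FIRST(Q) using the standard algorithm.
FIRST(Q) = {*}
FIRST(R) = {*}
FIRST(S) = {a, b}
Therefore, FIRST(Q) = {*}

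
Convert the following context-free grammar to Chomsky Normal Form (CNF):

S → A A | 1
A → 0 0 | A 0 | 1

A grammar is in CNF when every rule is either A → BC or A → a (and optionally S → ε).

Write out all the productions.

S → 1; T0 → 0; A → 1; S → A A; A → T0 T0; A → A T0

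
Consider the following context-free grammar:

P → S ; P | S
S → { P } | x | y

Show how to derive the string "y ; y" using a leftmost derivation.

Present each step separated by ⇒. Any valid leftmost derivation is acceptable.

P ⇒ S ; P ⇒ y ; P ⇒ y ; S ⇒ y ; y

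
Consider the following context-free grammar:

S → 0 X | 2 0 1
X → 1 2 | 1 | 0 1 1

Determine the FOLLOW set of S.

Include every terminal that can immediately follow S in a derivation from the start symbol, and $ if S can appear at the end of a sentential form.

We compute FOLLOW(S) using the standard algorithm.
FOLLOW(S) starts with {$}.
FIRST(S) = {0, 2}
FIRST(X) = {0, 1}
FOLLOW(S) = {$}
FOLLOW(X) = {$}
Therefore, FOLLOW(S) = {$}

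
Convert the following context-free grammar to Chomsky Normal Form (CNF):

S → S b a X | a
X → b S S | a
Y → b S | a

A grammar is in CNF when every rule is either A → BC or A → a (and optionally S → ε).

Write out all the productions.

TB → b; TA → a; S → a; X → a; Y → a; S → S X0; X0 → TB X1; X1 → TA X; X → TB X2; X2 → S S; Y → TB S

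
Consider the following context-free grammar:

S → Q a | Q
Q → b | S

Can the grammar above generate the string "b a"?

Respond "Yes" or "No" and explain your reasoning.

Yes - a valid derivation exists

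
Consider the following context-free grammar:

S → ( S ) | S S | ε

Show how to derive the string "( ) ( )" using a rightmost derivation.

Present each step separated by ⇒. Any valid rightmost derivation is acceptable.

S ⇒ S S ⇒ S ( S ) ⇒ S ( ) ⇒ ( S ) ( ) ⇒ ( ) ( )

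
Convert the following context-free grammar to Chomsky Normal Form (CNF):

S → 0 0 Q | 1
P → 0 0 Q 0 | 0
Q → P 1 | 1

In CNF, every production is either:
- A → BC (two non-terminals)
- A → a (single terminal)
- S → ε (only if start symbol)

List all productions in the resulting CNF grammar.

T0 → 0; S → 1; P → 0; T1 → 1; Q → 1; S → T0 X0; X0 → T0 Q; P → T0 X1; X1 → T0 X2; X2 → Q T0; Q → P T1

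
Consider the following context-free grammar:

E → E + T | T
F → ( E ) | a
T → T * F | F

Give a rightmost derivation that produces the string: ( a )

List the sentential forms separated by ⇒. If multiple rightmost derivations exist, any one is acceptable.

E ⇒ T ⇒ F ⇒ ( E ) ⇒ ( T ) ⇒ ( F ) ⇒ ( a )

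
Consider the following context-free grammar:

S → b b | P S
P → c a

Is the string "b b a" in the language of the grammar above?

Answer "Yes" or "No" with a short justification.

No - no valid derivation exists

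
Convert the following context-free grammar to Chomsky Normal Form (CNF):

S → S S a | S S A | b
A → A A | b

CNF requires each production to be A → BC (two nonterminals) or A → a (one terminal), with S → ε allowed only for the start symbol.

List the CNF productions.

TA → a; S → b; A → b; S → S X0; X0 → S TA; S → S X1; X1 → S A; A → A A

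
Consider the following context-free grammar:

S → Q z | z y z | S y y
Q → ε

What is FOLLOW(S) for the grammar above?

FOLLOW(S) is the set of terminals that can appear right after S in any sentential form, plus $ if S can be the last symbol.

We compute FOLLOW(S) using the standard algorithm.
FOLLOW(S) starts with {$}.
FIRST(Q) = {ε}
FIRST(S) = {z}
FOLLOW(Q) = {z}
FOLLOW(S) = {$, y}
Therefore, FOLLOW(S) = {$, y}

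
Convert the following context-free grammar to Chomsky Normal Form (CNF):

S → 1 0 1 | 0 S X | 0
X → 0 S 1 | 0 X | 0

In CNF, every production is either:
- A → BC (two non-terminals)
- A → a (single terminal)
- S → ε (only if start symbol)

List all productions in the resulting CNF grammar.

T1 → 1; T0 → 0; S → 0; X → 0; S → T1 X0; X0 → T0 T1; S → T0 X1; X1 → S X; X → T0 X2; X2 → S T1; X → T0 X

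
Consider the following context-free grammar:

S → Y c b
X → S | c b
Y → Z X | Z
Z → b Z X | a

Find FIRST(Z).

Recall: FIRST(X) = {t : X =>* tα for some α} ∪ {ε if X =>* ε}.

We compute FIRST(Z) using the standard algorithm.
FIRST(S) = {a, b}
FIRST(X) = {a, b, c}
FIRST(Y) = {a, b}
FIRST(Z) = {a, b}
Therefore, FIRST(Z) = {a, b}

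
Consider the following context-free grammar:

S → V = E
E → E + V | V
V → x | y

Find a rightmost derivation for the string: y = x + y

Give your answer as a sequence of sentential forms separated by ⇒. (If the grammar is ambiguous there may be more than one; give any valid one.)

S ⇒ V = E ⇒ V = E + V ⇒ V = E + y ⇒ V = V + y ⇒ V = x + y ⇒ y = x + y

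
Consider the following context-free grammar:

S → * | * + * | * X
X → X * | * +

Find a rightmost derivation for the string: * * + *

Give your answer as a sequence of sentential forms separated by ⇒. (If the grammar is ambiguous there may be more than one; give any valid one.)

S ⇒ * X ⇒ * X * ⇒ * * + *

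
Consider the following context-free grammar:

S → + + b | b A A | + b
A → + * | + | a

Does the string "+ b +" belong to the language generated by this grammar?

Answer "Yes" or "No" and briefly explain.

No - no valid derivation exists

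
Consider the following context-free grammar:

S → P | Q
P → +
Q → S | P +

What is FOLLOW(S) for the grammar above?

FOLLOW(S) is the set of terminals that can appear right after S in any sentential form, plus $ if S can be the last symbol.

We compute FOLLOW(S) using the standard algorithm.
FOLLOW(S) starts with {$}.
FIRST(P) = {+}
FIRST(Q) = {+}
FIRST(S) = {+}
FOLLOW(P) = {$, +}
FOLLOW(Q) = {$}
FOLLOW(S) = {$}
Therefore, FOLLOW(S) = {$}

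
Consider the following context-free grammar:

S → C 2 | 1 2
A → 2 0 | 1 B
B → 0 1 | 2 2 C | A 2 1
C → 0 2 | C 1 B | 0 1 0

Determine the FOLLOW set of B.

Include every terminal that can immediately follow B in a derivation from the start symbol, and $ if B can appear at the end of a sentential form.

We compute FOLLOW(B) using the standard algorithm.
FOLLOW(S) starts with {$}.
FIRST(A) = {1, 2}
FIRST(B) = {0, 1, 2}
FIRST(C) = {0}
FIRST(S) = {0, 1}
FOLLOW(A) = {2}
FOLLOW(B) = {1, 2}
FOLLOW(C) = {1, 2}
FOLLOW(S) = {$}
Therefore, FOLLOW(B) = {1, 2}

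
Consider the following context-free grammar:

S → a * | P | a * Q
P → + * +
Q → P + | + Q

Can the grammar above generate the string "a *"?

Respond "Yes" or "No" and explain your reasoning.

Yes - a valid derivation exists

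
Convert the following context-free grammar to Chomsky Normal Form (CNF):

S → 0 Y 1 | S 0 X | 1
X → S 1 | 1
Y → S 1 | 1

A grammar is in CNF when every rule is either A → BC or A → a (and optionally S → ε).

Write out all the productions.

T0 → 0; T1 → 1; S → 1; X → 1; Y → 1; S → T0 X0; X0 → Y T1; S → S X1; X1 → T0 X; X → S T1; Y → S T1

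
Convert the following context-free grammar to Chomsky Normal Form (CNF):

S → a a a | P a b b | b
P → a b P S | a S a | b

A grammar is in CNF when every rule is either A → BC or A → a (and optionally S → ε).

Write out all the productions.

TA → a; TB → b; S → b; P → b; S → TA X0; X0 → TA TA; S → P X1; X1 → TA X2; X2 → TB TB; P → TA X3; X3 → TB X4; X4 → P S; P → TA X5; X5 → S TA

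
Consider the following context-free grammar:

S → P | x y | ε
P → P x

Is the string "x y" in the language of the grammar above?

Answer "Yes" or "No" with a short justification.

Yes - a valid derivation exists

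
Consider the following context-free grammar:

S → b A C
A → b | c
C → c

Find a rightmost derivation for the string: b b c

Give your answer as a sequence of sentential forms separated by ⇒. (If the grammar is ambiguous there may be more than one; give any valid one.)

S ⇒ b A C ⇒ b A c ⇒ b b c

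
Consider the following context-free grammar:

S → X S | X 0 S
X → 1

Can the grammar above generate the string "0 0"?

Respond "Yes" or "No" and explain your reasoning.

No - no valid derivation exists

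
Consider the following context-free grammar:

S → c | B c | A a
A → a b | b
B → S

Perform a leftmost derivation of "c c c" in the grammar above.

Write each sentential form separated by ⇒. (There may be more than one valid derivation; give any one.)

S ⇒ B c ⇒ S c ⇒ B c c ⇒ S c c ⇒ c c c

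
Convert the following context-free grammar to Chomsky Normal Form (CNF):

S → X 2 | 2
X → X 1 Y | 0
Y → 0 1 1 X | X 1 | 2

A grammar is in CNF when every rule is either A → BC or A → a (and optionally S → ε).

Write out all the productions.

T2 → 2; S → 2; T1 → 1; X → 0; T0 → 0; Y → 2; S → X T2; X → X X0; X0 → T1 Y; Y → T0 X1; X1 → T1 X2; X2 → T1 X; Y → X T1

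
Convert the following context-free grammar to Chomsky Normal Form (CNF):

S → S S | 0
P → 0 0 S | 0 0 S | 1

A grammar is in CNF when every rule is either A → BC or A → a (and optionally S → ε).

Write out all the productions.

S → 0; T0 → 0; P → 1; S → S S; P → T0 X0; X0 → T0 S; P → T0 X1; X1 → T0 S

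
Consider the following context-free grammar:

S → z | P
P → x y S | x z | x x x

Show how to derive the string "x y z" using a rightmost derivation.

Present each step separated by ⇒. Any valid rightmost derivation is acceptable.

S ⇒ P ⇒ x y S ⇒ x y z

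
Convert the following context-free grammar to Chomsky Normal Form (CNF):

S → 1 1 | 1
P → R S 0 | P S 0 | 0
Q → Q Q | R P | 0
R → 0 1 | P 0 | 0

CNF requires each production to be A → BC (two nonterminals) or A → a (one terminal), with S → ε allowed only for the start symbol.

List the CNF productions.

T1 → 1; S → 1; T0 → 0; P → 0; Q → 0; R → 0; S → T1 T1; P → R X0; X0 → S T0; P → P X1; X1 → S T0; Q → Q Q; Q → R P; R → T0 T1; R → P T0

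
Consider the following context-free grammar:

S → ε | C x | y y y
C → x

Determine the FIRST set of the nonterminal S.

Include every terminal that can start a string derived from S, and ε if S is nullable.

We compute FIRST(S) using the standard algorithm.
FIRST(C) = {x}
FIRST(S) = {x, y, ε}
Therefore, FIRST(S) = {x, y, ε}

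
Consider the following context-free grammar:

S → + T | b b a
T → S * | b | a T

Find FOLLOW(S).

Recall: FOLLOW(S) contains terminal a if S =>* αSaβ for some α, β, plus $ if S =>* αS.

We compute FOLLOW(S) using the standard algorithm.
FOLLOW(S) starts with {$}.
FIRST(S) = {+, b}
FIRST(T) = {+, a, b}
FOLLOW(S) = {$, *}
FOLLOW(T) = {$, *}
Therefore, FOLLOW(S) = {$, *}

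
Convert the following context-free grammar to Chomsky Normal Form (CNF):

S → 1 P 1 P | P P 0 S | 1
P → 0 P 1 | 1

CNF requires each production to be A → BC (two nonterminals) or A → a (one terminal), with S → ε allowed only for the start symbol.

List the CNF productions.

T1 → 1; T0 → 0; S → 1; P → 1; S → T1 X0; X0 → P X1; X1 → T1 P; S → P X2; X2 → P X3; X3 → T0 S; P → T0 X4; X4 → P T1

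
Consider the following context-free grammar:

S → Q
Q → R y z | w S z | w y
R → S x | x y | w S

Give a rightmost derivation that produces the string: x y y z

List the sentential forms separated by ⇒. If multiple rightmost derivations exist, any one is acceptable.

S ⇒ Q ⇒ R y z ⇒ x y y z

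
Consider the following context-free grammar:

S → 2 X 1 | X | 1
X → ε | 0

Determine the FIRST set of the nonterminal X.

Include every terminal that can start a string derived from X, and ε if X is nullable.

We compute FIRST(X) using the standard algorithm.
FIRST(S) = {0, 1, 2, ε}
FIRST(X) = {0, ε}
Therefore, FIRST(X) = {0, ε}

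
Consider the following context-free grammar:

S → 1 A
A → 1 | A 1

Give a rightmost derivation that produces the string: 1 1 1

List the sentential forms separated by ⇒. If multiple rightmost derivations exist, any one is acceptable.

S ⇒ 1 A ⇒ 1 A 1 ⇒ 1 1 1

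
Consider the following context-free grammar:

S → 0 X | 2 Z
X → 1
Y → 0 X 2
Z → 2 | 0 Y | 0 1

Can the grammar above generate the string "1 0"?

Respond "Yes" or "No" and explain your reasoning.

No - no valid derivation exists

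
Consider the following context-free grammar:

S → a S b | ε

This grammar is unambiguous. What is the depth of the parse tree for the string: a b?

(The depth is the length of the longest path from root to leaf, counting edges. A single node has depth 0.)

2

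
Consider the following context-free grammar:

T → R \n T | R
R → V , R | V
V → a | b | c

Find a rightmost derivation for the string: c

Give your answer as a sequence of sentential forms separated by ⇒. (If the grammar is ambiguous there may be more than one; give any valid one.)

T ⇒ R ⇒ V ⇒ c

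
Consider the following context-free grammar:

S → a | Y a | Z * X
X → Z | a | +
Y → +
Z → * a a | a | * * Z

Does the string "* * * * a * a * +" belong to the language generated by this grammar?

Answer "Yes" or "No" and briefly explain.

No - no valid derivation exists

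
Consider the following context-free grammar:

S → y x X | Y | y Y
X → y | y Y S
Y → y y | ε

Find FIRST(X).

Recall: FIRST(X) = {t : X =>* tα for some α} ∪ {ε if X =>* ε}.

We compute FIRST(X) using the standard algorithm.
FIRST(S) = {y, ε}
FIRST(X) = {y}
FIRST(Y) = {y, ε}
Therefore, FIRST(X) = {y}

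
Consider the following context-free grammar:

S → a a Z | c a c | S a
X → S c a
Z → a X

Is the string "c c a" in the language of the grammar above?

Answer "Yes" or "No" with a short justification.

No - no valid derivation exists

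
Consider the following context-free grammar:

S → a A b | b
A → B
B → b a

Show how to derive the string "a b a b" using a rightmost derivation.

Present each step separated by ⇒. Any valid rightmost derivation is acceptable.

S ⇒ a A b ⇒ a B b ⇒ a b a b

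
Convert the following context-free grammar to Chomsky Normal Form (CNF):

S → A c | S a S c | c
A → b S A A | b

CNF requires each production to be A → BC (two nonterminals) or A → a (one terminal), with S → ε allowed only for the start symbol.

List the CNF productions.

TC → c; TA → a; S → c; TB → b; A → b; S → A TC; S → S X0; X0 → TA X1; X1 → S TC; A → TB X2; X2 → S X3; X3 → A A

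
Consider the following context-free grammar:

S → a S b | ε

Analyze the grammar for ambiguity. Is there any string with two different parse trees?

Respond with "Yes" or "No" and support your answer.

No - the grammar is unambiguous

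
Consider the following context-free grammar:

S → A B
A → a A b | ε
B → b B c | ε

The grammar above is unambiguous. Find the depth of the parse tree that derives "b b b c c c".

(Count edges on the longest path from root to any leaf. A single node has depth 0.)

5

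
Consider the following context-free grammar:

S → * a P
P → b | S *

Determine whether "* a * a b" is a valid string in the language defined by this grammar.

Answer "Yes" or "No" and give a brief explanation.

No - no valid derivation exists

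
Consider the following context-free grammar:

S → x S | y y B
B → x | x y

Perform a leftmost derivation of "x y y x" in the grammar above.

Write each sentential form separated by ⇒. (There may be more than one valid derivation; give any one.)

S ⇒ x S ⇒ x y y B ⇒ x y y x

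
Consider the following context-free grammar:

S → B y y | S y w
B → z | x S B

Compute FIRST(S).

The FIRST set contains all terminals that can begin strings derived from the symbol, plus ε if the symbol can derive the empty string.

We compute FIRST(S) using the standard algorithm.
FIRST(B) = {x, z}
FIRST(S) = {x, z}
Therefore, FIRST(S) = {x, z}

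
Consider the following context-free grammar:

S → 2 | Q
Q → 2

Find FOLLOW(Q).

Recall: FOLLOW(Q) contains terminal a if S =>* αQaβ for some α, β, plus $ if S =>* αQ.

We compute FOLLOW(Q) using the standard algorithm.
FOLLOW(S) starts with {$}.
FIRST(Q) = {2}
FIRST(S) = {2}
FOLLOW(Q) = {$}
FOLLOW(S) = {$}
Therefore, FOLLOW(Q) = {$}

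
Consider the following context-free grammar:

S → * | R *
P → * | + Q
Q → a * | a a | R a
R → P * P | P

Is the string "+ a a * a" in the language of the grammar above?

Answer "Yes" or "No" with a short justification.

No - no valid derivation exists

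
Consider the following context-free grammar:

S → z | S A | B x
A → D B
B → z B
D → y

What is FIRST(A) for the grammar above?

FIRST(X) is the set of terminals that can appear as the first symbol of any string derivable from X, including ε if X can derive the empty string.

We compute FIRST(A) using the standard algorithm.
FIRST(A) = {y}
FIRST(B) = {z}
FIRST(D) = {y}
FIRST(S) = {z}
Therefore, FIRST(A) = {y}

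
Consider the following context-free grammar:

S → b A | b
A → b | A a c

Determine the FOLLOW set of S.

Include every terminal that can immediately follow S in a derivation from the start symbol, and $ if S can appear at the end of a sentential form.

We compute FOLLOW(S) using the standard algorithm.
FOLLOW(S) starts with {$}.
FIRST(A) = {b}
FIRST(S) = {b}
FOLLOW(A) = {$, a}
FOLLOW(S) = {$}
Therefore, FOLLOW(S) = {$}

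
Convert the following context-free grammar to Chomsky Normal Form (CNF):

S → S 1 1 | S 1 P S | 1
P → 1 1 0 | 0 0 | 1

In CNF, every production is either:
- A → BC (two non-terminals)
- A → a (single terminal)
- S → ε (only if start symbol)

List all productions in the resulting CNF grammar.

T1 → 1; S → 1; T0 → 0; P → 1; S → S X0; X0 → T1 T1; S → S X1; X1 → T1 X2; X2 → P S; P → T1 X3; X3 → T1 T0; P → T0 T0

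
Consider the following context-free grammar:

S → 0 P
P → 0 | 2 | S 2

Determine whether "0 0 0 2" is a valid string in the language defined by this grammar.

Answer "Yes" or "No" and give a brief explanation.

Yes - a valid derivation exists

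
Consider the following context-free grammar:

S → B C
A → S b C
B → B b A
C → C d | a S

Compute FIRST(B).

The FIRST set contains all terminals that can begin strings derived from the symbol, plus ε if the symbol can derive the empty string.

We compute FIRST(B) using the standard algorithm.
FIRST(A) = {}
FIRST(B) = {}
FIRST(C) = {a}
FIRST(S) = {}
Therefore, FIRST(B) = {}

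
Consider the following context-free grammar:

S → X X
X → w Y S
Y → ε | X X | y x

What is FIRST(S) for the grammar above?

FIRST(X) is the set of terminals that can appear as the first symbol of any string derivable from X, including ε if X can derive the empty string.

We compute FIRST(S) using the standard algorithm.
FIRST(S) = {w}
FIRST(X) = {w}
FIRST(Y) = {w, y, ε}
Therefore, FIRST(S) = {w}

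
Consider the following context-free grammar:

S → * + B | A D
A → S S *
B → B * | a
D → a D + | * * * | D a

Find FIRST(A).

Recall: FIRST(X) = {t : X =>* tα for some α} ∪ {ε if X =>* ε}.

We compute FIRST(A) using the standard algorithm.
FIRST(A) = {*}
FIRST(B) = {a}
FIRST(D) = {*, a}
FIRST(S) = {*}
Therefore, FIRST(A) = {*}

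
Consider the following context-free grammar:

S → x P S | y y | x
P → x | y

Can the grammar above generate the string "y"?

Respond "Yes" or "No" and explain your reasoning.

No - no valid derivation exists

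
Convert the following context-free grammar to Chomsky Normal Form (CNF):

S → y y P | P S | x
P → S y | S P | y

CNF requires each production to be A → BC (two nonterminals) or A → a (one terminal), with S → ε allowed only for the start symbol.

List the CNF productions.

TY → y; S → x; P → y; S → TY X0; X0 → TY P; S → P S; P → S TY; P → S P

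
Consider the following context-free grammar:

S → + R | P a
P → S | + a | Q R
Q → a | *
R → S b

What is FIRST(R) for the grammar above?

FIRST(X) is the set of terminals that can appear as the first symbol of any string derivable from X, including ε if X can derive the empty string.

We compute FIRST(R) using the standard algorithm.
FIRST(P) = {*, +, a}
FIRST(Q) = {*, a}
FIRST(R) = {*, +, a}
FIRST(S) = {*, +, a}
Therefore, FIRST(R) = {*, +, a}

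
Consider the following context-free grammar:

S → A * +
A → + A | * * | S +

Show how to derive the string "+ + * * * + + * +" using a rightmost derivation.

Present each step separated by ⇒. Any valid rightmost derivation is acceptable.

S ⇒ A * + ⇒ + A * + ⇒ + + A * + ⇒ + + S + * + ⇒ + + A * + + * + ⇒ + + * * * + + * +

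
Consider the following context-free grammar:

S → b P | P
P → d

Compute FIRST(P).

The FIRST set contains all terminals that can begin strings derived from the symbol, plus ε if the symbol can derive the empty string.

We compute FIRST(P) using the standard algorithm.
FIRST(P) = {d}
FIRST(S) = {b, d}
Therefore, FIRST(P) = {d}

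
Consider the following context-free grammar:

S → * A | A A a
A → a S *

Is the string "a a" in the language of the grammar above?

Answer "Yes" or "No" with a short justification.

No - no valid derivation exists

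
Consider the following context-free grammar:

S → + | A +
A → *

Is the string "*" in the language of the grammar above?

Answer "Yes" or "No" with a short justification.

No - no valid derivation exists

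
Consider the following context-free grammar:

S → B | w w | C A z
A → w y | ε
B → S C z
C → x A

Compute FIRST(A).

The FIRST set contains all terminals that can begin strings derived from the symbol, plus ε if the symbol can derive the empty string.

We compute FIRST(A) using the standard algorithm.
FIRST(A) = {w, ε}
FIRST(B) = {w, x}
FIRST(C) = {x}
FIRST(S) = {w, x}
Therefore, FIRST(A) = {w, ε}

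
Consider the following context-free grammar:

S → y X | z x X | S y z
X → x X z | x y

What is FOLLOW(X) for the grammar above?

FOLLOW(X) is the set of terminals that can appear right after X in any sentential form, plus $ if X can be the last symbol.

We compute FOLLOW(X) using the standard algorithm.
FOLLOW(S) starts with {$}.
FIRST(S) = {y, z}
FIRST(X) = {x}
FOLLOW(S) = {$, y}
FOLLOW(X) = {$, y, z}
Therefore, FOLLOW(X) = {$, y, z}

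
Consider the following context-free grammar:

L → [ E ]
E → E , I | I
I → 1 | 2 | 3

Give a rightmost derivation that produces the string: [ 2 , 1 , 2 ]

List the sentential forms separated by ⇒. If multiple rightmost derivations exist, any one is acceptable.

L ⇒ [ E ] ⇒ [ E , I ] ⇒ [ E , 2 ] ⇒ [ E , I , 2 ] ⇒ [ E , 1 , 2 ] ⇒ [ I , 1 , 2 ] ⇒ [ 2 , 1 , 2 ]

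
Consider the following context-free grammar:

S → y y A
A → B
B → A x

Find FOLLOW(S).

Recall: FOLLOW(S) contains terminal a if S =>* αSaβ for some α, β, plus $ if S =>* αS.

We compute FOLLOW(S) using the standard algorithm.
FOLLOW(S) starts with {$}.
FIRST(A) = {}
FIRST(B) = {}
FIRST(S) = {y}
FOLLOW(A) = {$, x}
FOLLOW(B) = {$, x}
FOLLOW(S) = {$}
Therefore, FOLLOW(S) = {$}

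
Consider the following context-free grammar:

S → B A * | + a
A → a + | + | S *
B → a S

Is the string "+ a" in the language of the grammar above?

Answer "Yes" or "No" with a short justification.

Yes - a valid derivation exists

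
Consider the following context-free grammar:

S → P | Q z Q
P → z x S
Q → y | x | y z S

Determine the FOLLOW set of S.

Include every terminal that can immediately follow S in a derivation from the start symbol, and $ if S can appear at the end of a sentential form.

We compute FOLLOW(S) using the standard algorithm.
FOLLOW(S) starts with {$}.
FIRST(P) = {z}
FIRST(Q) = {x, y}
FIRST(S) = {x, y, z}
FOLLOW(P) = {$, z}
FOLLOW(Q) = {$, z}
FOLLOW(S) = {$, z}
Therefore, FOLLOW(S) = {$, z}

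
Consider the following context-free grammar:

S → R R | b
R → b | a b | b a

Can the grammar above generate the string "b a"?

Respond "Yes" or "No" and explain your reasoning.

No - no valid derivation exists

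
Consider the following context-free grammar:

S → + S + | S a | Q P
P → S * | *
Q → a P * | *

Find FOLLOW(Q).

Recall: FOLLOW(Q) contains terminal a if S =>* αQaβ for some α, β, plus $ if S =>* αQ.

We compute FOLLOW(Q) using the standard algorithm.
FOLLOW(S) starts with {$}.
FIRST(P) = {*, +, a}
FIRST(Q) = {*, a}
FIRST(S) = {*, +, a}
FOLLOW(P) = {$, *, +, a}
FOLLOW(Q) = {*, +, a}
FOLLOW(S) = {$, *, +, a}
Therefore, FOLLOW(Q) = {*, +, a}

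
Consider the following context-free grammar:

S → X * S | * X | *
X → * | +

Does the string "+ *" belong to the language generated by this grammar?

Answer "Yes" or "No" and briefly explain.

No - no valid derivation exists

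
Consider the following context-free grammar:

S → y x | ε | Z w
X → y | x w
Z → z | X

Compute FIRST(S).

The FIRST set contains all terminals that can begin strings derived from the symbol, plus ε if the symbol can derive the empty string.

We compute FIRST(S) using the standard algorithm.
FIRST(S) = {x, y, z, ε}
FIRST(X) = {x, y}
FIRST(Z) = {x, y, z}
Therefore, FIRST(S) = {x, y, z, ε}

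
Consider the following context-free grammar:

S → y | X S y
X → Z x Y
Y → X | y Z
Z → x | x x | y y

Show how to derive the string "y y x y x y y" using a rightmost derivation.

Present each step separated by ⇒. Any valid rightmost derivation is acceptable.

S ⇒ X S y ⇒ X y y ⇒ Z x Y y y ⇒ Z x y Z y y ⇒ Z x y x y y ⇒ y y x y x y y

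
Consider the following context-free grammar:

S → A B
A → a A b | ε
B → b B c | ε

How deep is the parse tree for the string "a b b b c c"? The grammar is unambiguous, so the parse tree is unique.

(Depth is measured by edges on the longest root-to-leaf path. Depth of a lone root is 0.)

4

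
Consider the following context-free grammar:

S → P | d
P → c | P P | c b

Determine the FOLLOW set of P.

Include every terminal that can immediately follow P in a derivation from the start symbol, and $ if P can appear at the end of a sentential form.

We compute FOLLOW(P) using the standard algorithm.
FOLLOW(S) starts with {$}.
FIRST(P) = {c}
FIRST(S) = {c, d}
FOLLOW(P) = {$, c}
FOLLOW(S) = {$}
Therefore, FOLLOW(P) = {$, c}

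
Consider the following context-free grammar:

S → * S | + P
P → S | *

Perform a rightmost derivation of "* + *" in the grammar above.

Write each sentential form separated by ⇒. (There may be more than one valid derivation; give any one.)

S ⇒ * S ⇒ * + P ⇒ * + *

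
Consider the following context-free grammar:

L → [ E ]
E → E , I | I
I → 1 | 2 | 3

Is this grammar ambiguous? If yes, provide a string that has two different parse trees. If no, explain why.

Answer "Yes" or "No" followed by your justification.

No - the grammar is unambiguous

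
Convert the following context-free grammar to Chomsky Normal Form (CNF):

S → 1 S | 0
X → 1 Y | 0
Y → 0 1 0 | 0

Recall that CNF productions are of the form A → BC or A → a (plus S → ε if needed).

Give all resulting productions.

T1 → 1; S → 0; X → 0; T0 → 0; Y → 0; S → T1 S; X → T1 Y; Y → T0 X0; X0 → T1 T0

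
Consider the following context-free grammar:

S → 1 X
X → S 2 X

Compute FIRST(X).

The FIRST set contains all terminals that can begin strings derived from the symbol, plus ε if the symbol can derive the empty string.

We compute FIRST(X) using the standard algorithm.
FIRST(S) = {1}
FIRST(X) = {1}
Therefore, FIRST(X) = {1}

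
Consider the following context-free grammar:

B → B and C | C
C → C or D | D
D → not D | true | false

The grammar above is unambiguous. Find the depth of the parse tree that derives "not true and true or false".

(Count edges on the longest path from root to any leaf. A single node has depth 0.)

5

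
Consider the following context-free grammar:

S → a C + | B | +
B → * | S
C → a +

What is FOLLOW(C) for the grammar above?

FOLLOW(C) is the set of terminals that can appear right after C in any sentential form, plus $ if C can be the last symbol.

We compute FOLLOW(C) using the standard algorithm.
FOLLOW(S) starts with {$}.
FIRST(B) = {*, +, a}
FIRST(C) = {a}
FIRST(S) = {*, +, a}
FOLLOW(B) = {$}
FOLLOW(C) = {+}
FOLLOW(S) = {$}
Therefore, FOLLOW(C) = {+}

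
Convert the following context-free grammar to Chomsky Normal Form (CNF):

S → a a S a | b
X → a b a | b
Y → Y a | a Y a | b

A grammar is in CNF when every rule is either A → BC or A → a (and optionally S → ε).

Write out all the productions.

TA → a; S → b; TB → b; X → b; Y → b; S → TA X0; X0 → TA X1; X1 → S TA; X → TA X2; X2 → TB TA; Y → Y TA; Y → TA X3; X3 → Y TA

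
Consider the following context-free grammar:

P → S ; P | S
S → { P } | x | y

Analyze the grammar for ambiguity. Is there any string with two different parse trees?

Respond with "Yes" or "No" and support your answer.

No - the grammar is unambiguous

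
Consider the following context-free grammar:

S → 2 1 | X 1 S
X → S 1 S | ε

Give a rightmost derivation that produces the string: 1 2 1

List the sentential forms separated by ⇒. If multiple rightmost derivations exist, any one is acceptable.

S ⇒ X 1 S ⇒ X 1 2 1 ⇒ 1 2 1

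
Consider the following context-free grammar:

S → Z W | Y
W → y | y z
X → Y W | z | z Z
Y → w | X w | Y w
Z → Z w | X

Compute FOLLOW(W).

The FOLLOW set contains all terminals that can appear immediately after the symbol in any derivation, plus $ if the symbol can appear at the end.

We compute FOLLOW(W) using the standard algorithm.
FOLLOW(S) starts with {$}.
FIRST(S) = {w, z}
FIRST(W) = {y}
FIRST(X) = {w, z}
FIRST(Y) = {w, z}
FIRST(Z) = {w, z}
FOLLOW(S) = {$}
FOLLOW(W) = {$, w, y}
FOLLOW(X) = {w, y}
FOLLOW(Y) = {$, w, y}
FOLLOW(Z) = {w, y}
Therefore, FOLLOW(W) = {$, w, y}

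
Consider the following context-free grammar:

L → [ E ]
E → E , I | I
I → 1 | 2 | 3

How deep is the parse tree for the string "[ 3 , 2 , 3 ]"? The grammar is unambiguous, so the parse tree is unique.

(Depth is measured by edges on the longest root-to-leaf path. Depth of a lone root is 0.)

5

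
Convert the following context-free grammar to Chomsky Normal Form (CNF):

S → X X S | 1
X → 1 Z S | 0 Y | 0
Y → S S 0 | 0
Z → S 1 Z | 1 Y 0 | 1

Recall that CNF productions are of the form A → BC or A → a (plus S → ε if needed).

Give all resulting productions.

S → 1; T1 → 1; T0 → 0; X → 0; Y → 0; Z → 1; S → X X0; X0 → X S; X → T1 X1; X1 → Z S; X → T0 Y; Y → S X2; X2 → S T0; Z → S X3; X3 → T1 Z; Z → T1 X4; X4 → Y T0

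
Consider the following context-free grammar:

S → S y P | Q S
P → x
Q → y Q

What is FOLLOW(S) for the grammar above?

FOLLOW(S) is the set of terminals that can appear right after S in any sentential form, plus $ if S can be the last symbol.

We compute FOLLOW(S) using the standard algorithm.
FOLLOW(S) starts with {$}.
FIRST(P) = {x}
FIRST(Q) = {y}
FIRST(S) = {y}
FOLLOW(P) = {$, y}
FOLLOW(Q) = {y}
FOLLOW(S) = {$, y}
Therefore, FOLLOW(S) = {$, y}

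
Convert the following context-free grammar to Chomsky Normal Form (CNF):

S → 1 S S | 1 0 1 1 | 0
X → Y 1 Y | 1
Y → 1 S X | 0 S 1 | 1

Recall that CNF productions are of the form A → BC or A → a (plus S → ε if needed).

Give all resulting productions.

T1 → 1; T0 → 0; S → 0; X → 1; Y → 1; S → T1 X0; X0 → S S; S → T1 X1; X1 → T0 X2; X2 → T1 T1; X → Y X3; X3 → T1 Y; Y → T1 X4; X4 → S X; Y → T0 X5; X5 → S T1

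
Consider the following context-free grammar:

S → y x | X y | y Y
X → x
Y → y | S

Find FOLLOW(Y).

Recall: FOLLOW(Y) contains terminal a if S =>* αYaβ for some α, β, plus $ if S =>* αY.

We compute FOLLOW(Y) using the standard algorithm.
FOLLOW(S) starts with {$}.
FIRST(S) = {x, y}
FIRST(X) = {x}
FIRST(Y) = {x, y}
FOLLOW(S) = {$}
FOLLOW(X) = {y}
FOLLOW(Y) = {$}
Therefore, FOLLOW(Y) = {$}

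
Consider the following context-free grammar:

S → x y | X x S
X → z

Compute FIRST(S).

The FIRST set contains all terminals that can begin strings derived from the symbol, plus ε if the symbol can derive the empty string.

We compute FIRST(S) using the standard algorithm.
FIRST(S) = {x, z}
FIRST(X) = {z}
Therefore, FIRST(S) = {x, z}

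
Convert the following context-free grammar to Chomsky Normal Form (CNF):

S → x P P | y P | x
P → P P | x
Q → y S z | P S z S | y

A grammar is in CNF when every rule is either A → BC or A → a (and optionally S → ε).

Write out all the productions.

TX → x; TY → y; S → x; P → x; TZ → z; Q → y; S → TX X0; X0 → P P; S → TY P; P → P P; Q → TY X1; X1 → S TZ; Q → P X2; X2 → S X3; X3 → TZ S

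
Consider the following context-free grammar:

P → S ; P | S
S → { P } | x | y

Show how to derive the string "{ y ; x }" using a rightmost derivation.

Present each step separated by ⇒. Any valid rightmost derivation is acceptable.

P ⇒ S ⇒ { P } ⇒ { S ; P } ⇒ { S ; S } ⇒ { S ; x } ⇒ { y ; x }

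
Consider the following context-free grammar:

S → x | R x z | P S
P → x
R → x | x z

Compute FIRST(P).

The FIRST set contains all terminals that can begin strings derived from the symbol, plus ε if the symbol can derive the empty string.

We compute FIRST(P) using the standard algorithm.
FIRST(P) = {x}
FIRST(R) = {x}
FIRST(S) = {x}
Therefore, FIRST(P) = {x}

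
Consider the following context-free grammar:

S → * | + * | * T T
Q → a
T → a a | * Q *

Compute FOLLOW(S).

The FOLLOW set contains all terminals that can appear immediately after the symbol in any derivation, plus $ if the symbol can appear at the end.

We compute FOLLOW(S) using the standard algorithm.
FOLLOW(S) starts with {$}.
FIRST(Q) = {a}
FIRST(S) = {*, +}
FIRST(T) = {*, a}
FOLLOW(Q) = {*}
FOLLOW(S) = {$}
FOLLOW(T) = {$, *, a}
Therefore, FOLLOW(S) = {$}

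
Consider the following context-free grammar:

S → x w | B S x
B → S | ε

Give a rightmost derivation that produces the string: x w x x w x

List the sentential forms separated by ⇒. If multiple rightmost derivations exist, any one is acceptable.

S ⇒ B S x ⇒ B x w x ⇒ S x w x ⇒ B S x x w x ⇒ B x w x x w x ⇒ x w x x w x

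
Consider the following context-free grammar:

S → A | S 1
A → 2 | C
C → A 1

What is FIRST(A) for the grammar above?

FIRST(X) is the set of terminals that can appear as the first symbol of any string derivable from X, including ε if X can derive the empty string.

We compute FIRST(A) using the standard algorithm.
FIRST(A) = {2}
FIRST(C) = {2}
FIRST(S) = {2}
Therefore, FIRST(A) = {2}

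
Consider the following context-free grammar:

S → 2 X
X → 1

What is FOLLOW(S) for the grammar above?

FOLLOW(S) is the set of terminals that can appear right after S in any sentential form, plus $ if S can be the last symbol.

We compute FOLLOW(S) using the standard algorithm.
FOLLOW(S) starts with {$}.
FIRST(S) = {2}
FIRST(X) = {1}
FOLLOW(S) = {$}
FOLLOW(X) = {$}
Therefore, FOLLOW(S) = {$}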